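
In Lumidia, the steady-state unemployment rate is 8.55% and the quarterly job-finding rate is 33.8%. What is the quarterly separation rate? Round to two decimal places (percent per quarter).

From u* = s/(s+f): s = u·f/(1−u).
s = 0.0855 × 33.8 / (1 − 0.0855) = 2.8899 / 0.9145 ≈ 3.16% per quarter.

Separation rate ≈ 3.16% per quarter.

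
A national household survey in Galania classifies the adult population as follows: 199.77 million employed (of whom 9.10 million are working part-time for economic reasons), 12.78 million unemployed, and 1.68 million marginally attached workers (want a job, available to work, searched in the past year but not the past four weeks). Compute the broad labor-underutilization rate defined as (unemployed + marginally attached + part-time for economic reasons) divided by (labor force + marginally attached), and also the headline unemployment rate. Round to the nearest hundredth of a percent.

Broad underutilization rate ≈ 11.00%; headline unemployment rate ≈ 6.01%.

Labor force = 199.77 + 12.78 = 212.55 million.
Numerator = 12.78 + 1.68 + 9.10 = 23.56 million.
Denominator = 212.55 + 1.68 = 214.23 million.
Broad rate = 23.56 / 214.23 = 11.00%.
Headline unemployment rate = 12.78 / 212.55 = 6.01%.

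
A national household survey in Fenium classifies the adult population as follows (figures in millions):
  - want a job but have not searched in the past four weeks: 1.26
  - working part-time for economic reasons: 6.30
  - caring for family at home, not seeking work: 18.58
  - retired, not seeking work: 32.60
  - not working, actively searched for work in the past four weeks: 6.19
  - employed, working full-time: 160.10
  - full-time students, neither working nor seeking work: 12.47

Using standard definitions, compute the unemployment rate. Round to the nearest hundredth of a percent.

Employed = 6.30 + 160.10 = 166.40 million (anyone who worked, including part-time for economic reasons, counts as employed).
Unemployed = 6.19 million.
Labor force = 166.40 + 6.19 = 172.59 million.
Unemployment rate = 6.19 / 172.59 = 3.59%.

Unemployment rate ≈ 3.59%.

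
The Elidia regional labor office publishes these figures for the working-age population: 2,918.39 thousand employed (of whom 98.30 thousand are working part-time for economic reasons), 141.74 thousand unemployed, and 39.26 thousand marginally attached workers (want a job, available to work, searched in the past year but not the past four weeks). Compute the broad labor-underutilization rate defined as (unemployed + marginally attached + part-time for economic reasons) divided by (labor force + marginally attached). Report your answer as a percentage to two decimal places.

Labor force = 2,918.39 + 141.74 = 3,060.13 thousand.
Numerator = 141.74 + 39.26 + 98.30 = 279.30 thousand.
Denominator = 3,060.13 + 39.26 = 3,099.39 thousand.
Broad rate = 279.30 / 3,099.39 = 9.01%.

Broad underutilization rate ≈ 9.01%.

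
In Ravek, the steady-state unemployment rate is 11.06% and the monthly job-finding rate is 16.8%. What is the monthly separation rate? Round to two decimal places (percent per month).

From u* = s/(s+f): s = u·f/(1−u).
s = 0.1106 × 16.8 / (1 − 0.1106) = 1.8581 / 0.8894 ≈ 2.09% per month.

Separation rate ≈ 2.09% per month.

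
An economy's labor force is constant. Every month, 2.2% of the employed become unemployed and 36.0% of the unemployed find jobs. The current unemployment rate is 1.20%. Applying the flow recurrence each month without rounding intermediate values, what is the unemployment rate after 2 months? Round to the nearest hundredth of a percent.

With a fixed labor force, u_{t+1} = u_t + s·(1−u_t) − f·u_t = u_t·(1−s−f) + s.
Here 1−s−f = 0.618 and s = 0.022.
u_1 = 0.012000 × 0.618 + 0.022 = 0.029416.
u_2 = 0.029416 × 0.618 + 0.022 = 0.040179.

Unemployment rate after two months ≈ 4.02%.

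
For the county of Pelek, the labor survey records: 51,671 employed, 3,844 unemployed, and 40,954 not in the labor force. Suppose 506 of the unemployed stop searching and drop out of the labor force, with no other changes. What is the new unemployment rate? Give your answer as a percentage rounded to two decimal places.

New unemployment rate ≈ 6.07%.

Initially, labor force = 51,671 + 3,844 = 55,515, so u = 3,844/55,515 = 6.92%.
After the change, unemployed and labor force both fall by 506 → E = 51,671, U = 3,338, labor force = 55,009.
New unemployment rate = 3,338 / 55,009 = 6.07%.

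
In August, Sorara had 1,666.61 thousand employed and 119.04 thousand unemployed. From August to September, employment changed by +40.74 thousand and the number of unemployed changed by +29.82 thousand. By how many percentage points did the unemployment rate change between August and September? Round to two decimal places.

The unemployment rate changed by +1.35 percentage points.

August: labor force = 1,666.61 + 119.04 = 1,785.65; u = 119.04/1,785.65 = 6.67%.
September: labor force = 1,707.35 + 148.86 = 1,856.21; u = 148.86/1,856.21 = 8.02%.
Change = 8.02% − 6.67% = +1.35 pp.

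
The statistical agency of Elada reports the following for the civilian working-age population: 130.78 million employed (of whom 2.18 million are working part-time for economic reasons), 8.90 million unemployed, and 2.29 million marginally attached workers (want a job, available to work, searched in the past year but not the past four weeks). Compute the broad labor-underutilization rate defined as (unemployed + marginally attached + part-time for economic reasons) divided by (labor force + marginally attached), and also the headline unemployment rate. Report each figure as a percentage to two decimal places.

Broad underutilization rate ≈ 9.42%; headline unemployment rate ≈ 6.37%.

Labor force = 130.78 + 8.90 = 139.68 million.
Numerator = 8.90 + 2.29 + 2.18 = 13.37 million.
Denominator = 139.68 + 2.29 = 141.97 million.
Broad rate = 13.37 / 141.97 = 9.42%.
Headline unemployment rate = 8.90 / 139.68 = 6.37%.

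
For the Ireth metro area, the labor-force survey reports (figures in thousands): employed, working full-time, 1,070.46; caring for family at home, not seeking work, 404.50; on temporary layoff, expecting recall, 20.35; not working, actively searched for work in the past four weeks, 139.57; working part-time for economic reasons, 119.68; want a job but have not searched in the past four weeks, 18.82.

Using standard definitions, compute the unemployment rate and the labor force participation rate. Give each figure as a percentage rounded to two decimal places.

Employed = 1,070.46 + 119.68 = 1,190.14 thousand (anyone who worked, including part-time for economic reasons, counts as employed).
Unemployed = 20.35 + 139.57 = 159.92 thousand (jobless and actively searching, or on temporary layoff).
Labor force = 1,190.14 + 159.92 = 1,350.06 thousand.
Not in labor force = 404.50 + 18.82 = 423.32 thousand (those not working and not actively searching are outside the labor force — including those who want a job but have given up searching).
Civilian working-age population = 1,350.06 + 423.32 = 1,773.38 thousand.
Unemployment rate = 159.92 / 1,350.06 = 11.85%.
Labor force participation rate = 1,350.06 / 1,773.38 = 76.13%.

Unemployment rate ≈ 11.85%; labor force participation rate ≈ 76.13%.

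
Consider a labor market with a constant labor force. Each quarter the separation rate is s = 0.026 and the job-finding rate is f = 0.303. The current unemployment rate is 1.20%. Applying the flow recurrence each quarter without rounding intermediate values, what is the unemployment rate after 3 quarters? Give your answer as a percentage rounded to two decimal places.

With a fixed labor force, u_{t+1} = u_t + s·(1−u_t) − f·u_t = u_t·(1−s−f) + s.
Here 1−s−f = 0.671 and s = 0.026.
u_1 = 0.012000 × 0.671 + 0.026 = 0.034052.
u_2 = 0.034052 × 0.671 + 0.026 = 0.048849.
u_3 = 0.048849 × 0.671 + 0.026 = 0.058778.

Unemployment rate after three quarters ≈ 5.88%.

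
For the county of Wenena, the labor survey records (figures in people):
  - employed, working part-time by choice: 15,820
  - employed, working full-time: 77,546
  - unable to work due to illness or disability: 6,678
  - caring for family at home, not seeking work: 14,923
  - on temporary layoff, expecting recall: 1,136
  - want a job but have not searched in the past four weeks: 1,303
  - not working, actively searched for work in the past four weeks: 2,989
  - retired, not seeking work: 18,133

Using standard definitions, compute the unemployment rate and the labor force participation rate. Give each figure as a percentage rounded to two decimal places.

Unemployment rate ≈ 4.23%; labor force participation rate ≈ 70.38%.

Employed = 15,820 + 77,546 = 93,366.
Unemployed = 1,136 + 2,989 = 4,125 (jobless and actively searching, or on temporary layoff).
Labor force = 93,366 + 4,125 = 97,491.
Not in labor force = 6,678 + 14,923 + 1,303 + 18,133 = 41,037 (those not working and not actively searching are outside the labor force — including those who want a job but have given up searching).
Civilian working-age population = 97,491 + 41,037 = 138,528.
Unemployment rate = 4,125 / 97,491 = 4.23%.
Labor force participation rate = 97,491 / 138,528 = 70.38%.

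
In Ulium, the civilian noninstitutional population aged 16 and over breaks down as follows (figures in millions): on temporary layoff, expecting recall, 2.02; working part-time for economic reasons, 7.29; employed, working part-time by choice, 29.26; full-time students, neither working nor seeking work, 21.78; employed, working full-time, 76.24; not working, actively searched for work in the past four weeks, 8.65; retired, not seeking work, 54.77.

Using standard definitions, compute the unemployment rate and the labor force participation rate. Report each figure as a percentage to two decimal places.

Unemployment rate ≈ 8.64%; labor force participation rate ≈ 61.73%.

Employed = 7.29 + 29.26 + 76.24 = 112.79 million (anyone who worked, including part-time for economic reasons, counts as employed).
Unemployed = 2.02 + 8.65 = 10.67 million (jobless and actively searching, or on temporary layoff).
Labor force = 112.79 + 10.67 = 123.46 million.
Not in labor force = 21.78 + 54.77 = 76.55 million (those not working and not actively searching are outside the labor force).
Civilian working-age population = 123.46 + 76.55 = 200.01 million.
Unemployment rate = 10.67 / 123.46 = 8.64%.
Labor force participation rate = 123.46 / 200.01 = 61.73%.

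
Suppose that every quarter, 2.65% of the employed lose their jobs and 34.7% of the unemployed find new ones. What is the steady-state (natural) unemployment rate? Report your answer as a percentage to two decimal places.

Steady-state unemployment rate ≈ 7.10%.

At steady state the flows balance: s·E = f·U, so U/(E+U) = s/(s+f).
u* = 2.65 / (2.65 + 34.7) = 2.65 / 37.35 = 7.10%.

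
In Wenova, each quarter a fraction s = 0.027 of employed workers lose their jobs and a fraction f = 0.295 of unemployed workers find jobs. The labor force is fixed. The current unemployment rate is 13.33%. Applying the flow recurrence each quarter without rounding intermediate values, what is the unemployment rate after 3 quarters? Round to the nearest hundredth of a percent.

Unemployment rate after three quarters ≈ 9.93%.

With a fixed labor force, u_{t+1} = u_t + s·(1−u_t) − f·u_t = u_t·(1−s−f) + s.
Here 1−s−f = 0.678 and s = 0.027.
u_1 = 0.133300 × 0.678 + 0.027 = 0.117377.
u_2 = 0.117377 × 0.678 + 0.027 = 0.106582.
u_3 = 0.106582 × 0.678 + 0.027 = 0.099263.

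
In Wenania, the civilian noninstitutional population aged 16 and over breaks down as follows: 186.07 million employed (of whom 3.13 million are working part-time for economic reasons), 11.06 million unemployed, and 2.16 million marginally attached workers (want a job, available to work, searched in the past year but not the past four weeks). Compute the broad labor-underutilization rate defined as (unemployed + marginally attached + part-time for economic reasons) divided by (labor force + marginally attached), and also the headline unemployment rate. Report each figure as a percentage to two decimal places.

Labor force = 186.07 + 11.06 = 197.13 million.
Numerator = 11.06 + 2.16 + 3.13 = 16.35 million.
Denominator = 197.13 + 2.16 = 199.29 million.
Broad rate = 16.35 / 199.29 = 8.20%.
Headline unemployment rate = 11.06 / 197.13 = 5.61%.

Broad underutilization rate ≈ 8.20%; headline unemployment rate ≈ 5.61%.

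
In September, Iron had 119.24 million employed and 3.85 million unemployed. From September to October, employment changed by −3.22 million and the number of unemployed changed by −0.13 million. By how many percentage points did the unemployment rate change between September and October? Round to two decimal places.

The unemployment rate changed by −0.02 percentage points.

September: labor force = 119.24 + 3.85 = 123.09; u = 3.85/123.09 = 3.13%.
October: labor force = 116.02 + 3.72 = 119.74; u = 3.72/119.74 = 3.11%.
Change = 3.11% − 3.13% = −0.02 pp.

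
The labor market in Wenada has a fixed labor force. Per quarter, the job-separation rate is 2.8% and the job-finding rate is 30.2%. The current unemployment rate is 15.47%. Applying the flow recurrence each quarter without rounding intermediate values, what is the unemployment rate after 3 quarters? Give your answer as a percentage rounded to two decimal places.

Unemployment rate after three quarters ≈ 10.59%.

With a fixed labor force, u_{t+1} = u_t + s·(1−u_t) − f·u_t = u_t·(1−s−f) + s.
Here 1−s−f = 0.670 and s = 0.028.
u_1 = 0.154700 × 0.670 + 0.028 = 0.131649.
u_2 = 0.131649 × 0.670 + 0.028 = 0.116205.
u_3 = 0.116205 × 0.670 + 0.028 = 0.105857.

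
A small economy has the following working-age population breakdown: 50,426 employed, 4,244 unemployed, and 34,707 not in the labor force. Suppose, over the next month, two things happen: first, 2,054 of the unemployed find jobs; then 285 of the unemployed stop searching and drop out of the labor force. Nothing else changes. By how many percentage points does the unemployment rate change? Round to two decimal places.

The unemployment rate changes by −4.26 percentage points.

Initially, labor force = 50,426 + 4,244 = 54,670, so u = 4,244/54,670 = 7.76%.
After the first change, unemployed falls and employed rises by 2,054; labor force unchanged → E = 52,480, U = 2,190, labor force = 54,670.
After the second change, unemployed and labor force both fall by 285 → E = 52,480, U = 1,905, labor force = 54,385.
New unemployment rate = 1,905 / 54,385 = 3.50%.
Change = 3.50% − 7.76% = −4.26 percentage points.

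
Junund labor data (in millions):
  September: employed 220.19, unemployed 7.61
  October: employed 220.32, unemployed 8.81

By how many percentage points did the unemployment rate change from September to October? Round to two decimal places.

The unemployment rate changed by +0.50 percentage points.

September: labor force = 220.19 + 7.61 = 227.80; u = 7.61/227.80 = 3.34%.
October: labor force = 220.32 + 8.81 = 229.13; u = 8.81/229.13 = 3.84%.
Change = 3.84% − 3.34% = +0.50 pp.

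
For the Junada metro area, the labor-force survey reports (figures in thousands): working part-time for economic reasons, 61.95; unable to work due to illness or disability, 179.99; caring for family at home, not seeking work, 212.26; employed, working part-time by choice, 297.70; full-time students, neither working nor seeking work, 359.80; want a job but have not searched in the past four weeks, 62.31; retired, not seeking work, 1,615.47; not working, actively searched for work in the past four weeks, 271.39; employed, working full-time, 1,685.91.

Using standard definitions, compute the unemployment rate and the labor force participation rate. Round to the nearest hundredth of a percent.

Unemployment rate ≈ 11.71%; labor force participation rate ≈ 48.81%.

Employed = 61.95 + 297.70 + 1,685.91 = 2,045.56 thousand (anyone who worked, including part-time for economic reasons, counts as employed).
Unemployed = 271.39 thousand.
Labor force = 2,045.56 + 271.39 = 2,316.95 thousand.
Not in labor force = 179.99 + 212.26 + 359.80 + 62.31 + 1,615.47 = 2,429.83 thousand (those not working and not actively searching are outside the labor force — including those who want a job but have given up searching).
Civilian working-age population = 2,316.95 + 2,429.83 = 4,746.78 thousand.
Unemployment rate = 271.39 / 2,316.95 = 11.71%.
Labor force participation rate = 2,316.95 / 4,746.78 = 48.81%.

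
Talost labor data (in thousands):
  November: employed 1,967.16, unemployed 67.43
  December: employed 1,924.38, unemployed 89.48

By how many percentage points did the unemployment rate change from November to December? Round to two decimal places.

The unemployment rate changed by +1.13 percentage points.

November: labor force = 1,967.16 + 67.43 = 2,034.59; u = 67.43/2,034.59 = 3.31%.
December: labor force = 1,924.38 + 89.48 = 2,013.86; u = 89.48/2,013.86 = 4.44%.
Change = 4.44% − 3.31% = +1.13 pp.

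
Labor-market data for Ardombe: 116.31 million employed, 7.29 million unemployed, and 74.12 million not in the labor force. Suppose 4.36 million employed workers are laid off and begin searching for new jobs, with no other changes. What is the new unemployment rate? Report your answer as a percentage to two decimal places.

Initially, labor force = 116.31 + 7.29 = 123.60 million, so u = 7.29/123.60 = 5.90%.
After the change, employed falls and unemployed rises by 4.36; labor force unchanged → E = 111.95, U = 11.65, labor force = 123.60 million.
New unemployment rate = 11.65 / 123.60 = 9.43%.

New unemployment rate ≈ 9.43%.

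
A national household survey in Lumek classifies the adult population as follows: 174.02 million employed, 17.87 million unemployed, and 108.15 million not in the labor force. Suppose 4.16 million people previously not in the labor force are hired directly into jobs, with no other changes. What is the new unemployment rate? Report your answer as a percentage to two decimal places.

Initially, labor force = 174.02 + 17.87 = 191.89 million, so u = 17.87/191.89 = 9.31%.
After the change, employed and labor force both rise by 4.16; unemployed unchanged → E = 178.18, U = 17.87, labor force = 196.05 million.
New unemployment rate = 17.87 / 196.05 = 9.12%.

New unemployment rate ≈ 9.12%.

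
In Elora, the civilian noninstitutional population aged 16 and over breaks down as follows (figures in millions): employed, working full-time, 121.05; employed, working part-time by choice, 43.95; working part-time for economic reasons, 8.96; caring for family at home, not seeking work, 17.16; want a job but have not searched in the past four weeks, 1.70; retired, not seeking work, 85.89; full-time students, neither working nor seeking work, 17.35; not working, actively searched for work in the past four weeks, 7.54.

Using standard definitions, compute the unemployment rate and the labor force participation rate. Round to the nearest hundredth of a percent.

Unemployment rate ≈ 4.15%; labor force participation rate ≈ 59.78%.

Employed = 121.05 + 43.95 + 8.96 = 173.96 million (anyone who worked, including part-time for economic reasons, counts as employed).
Unemployed = 7.54 million.
Labor force = 173.96 + 7.54 = 181.50 million.
Not in labor force = 17.16 + 1.70 + 85.89 + 17.35 = 122.10 million (those not working and not actively searching are outside the labor force — including those who want a job but have given up searching).
Civilian working-age population = 181.50 + 122.10 = 303.60 million.
Unemployment rate = 7.54 / 181.50 = 4.15%.
Labor force participation rate = 181.50 / 303.60 = 59.78%.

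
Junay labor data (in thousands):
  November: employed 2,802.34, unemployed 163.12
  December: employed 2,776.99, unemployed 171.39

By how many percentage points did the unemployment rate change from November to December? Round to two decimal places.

November: labor force = 2,802.34 + 163.12 = 2,965.46; u = 163.12/2,965.46 = 5.50%.
December: labor force = 2,776.99 + 171.39 = 2,948.38; u = 171.39/2,948.38 = 5.81%.
Change = 5.81% − 5.50% = +0.31 pp.

The unemployment rate changed by +0.31 percentage points.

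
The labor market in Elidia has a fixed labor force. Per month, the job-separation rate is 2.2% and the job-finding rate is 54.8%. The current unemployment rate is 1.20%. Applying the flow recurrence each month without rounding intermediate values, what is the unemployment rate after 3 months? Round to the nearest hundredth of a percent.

With a fixed labor force, u_{t+1} = u_t + s·(1−u_t) − f·u_t = u_t·(1−s−f) + s.
Here 1−s−f = 0.430 and s = 0.022.
u_1 = 0.012000 × 0.430 + 0.022 = 0.027160.
u_2 = 0.027160 × 0.430 + 0.022 = 0.033679.
u_3 = 0.033679 × 0.430 + 0.022 = 0.036482.

Unemployment rate after three months ≈ 3.65%.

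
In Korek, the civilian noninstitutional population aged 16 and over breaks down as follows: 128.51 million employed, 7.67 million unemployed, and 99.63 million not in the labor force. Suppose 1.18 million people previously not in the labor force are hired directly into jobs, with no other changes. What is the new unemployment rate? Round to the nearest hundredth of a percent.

New unemployment rate ≈ 5.58%.

Initially, labor force = 128.51 + 7.67 = 136.18 million, so u = 7.67/136.18 = 5.63%.
After the change, employed and labor force both rise by 1.18; unemployed unchanged → E = 129.69, U = 7.67, labor force = 137.36 million.
New unemployment rate = 7.67 / 137.36 = 5.58%.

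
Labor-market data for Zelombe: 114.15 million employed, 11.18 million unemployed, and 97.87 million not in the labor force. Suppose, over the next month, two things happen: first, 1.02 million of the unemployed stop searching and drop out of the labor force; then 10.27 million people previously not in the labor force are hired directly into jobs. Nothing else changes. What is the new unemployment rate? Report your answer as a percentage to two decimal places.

Initially, labor force = 114.15 + 11.18 = 125.33 million, so u = 11.18/125.33 = 8.92%.
After the first change, unemployed and labor force both fall by 1.02 → E = 114.15, U = 10.16, labor force = 124.31 million.
After the second change, employed and labor force both rise by 10.27; unemployed unchanged → E = 124.42, U = 10.16, labor force = 134.58 million.
New unemployment rate = 10.16 / 134.58 = 7.55%.

New unemployment rate ≈ 7.55%.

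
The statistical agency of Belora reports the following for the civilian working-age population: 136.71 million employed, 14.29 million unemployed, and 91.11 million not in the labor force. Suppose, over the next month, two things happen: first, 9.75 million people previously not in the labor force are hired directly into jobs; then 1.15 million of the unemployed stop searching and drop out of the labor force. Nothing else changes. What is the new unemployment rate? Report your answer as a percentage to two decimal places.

New unemployment rate ≈ 8.23%.

Initially, labor force = 136.71 + 14.29 = 151.00 million, so u = 14.29/151.00 = 9.46%.
After the first change, employed and labor force both rise by 9.75; unemployed unchanged → E = 146.46, U = 14.29, labor force = 160.75 million.
After the second change, unemployed and labor force both fall by 1.15 → E = 146.46, U = 13.14, labor force = 159.60 million.
New unemployment rate = 13.14 / 159.60 = 8.23%.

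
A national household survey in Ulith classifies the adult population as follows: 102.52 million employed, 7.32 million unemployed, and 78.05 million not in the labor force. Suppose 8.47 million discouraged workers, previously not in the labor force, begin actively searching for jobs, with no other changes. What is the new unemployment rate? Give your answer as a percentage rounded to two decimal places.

Initially, labor force = 102.52 + 7.32 = 109.84 million, so u = 7.32/109.84 = 6.66%.
After the change, unemployed and labor force both rise by 8.47 → E = 102.52, U = 15.79, labor force = 118.31 million.
New unemployment rate = 15.79 / 118.31 = 13.35%.

New unemployment rate ≈ 13.35%.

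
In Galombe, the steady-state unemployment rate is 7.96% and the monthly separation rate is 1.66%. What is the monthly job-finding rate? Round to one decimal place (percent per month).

Job-finding rate ≈ 19.2% per month.

From u* = s/(s+f): f = s·(1−u)/u.
f = 1.66 × (1 − 0.0796) / 0.0796 = 1.5279 / 0.0796 ≈ 19.2% per month.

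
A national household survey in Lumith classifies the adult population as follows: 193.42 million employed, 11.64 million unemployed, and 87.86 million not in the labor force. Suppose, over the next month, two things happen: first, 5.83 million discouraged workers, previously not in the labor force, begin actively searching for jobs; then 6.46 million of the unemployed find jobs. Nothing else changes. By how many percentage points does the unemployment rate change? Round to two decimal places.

The unemployment rate changes by −0.46 percentage points.

Initially, labor force = 193.42 + 11.64 = 205.06 million, so u = 11.64/205.06 = 5.68%.
After the first change, unemployed and labor force both rise by 5.83 → E = 193.42, U = 17.47, labor force = 210.89 million.
After the second change, unemployed falls and employed rises by 6.46; labor force unchanged → E = 199.88, U = 11.01, labor force = 210.89 million.
New unemployment rate = 11.01 / 210.89 = 5.22%.
Change = 5.22% − 5.68% = −0.46 percentage points.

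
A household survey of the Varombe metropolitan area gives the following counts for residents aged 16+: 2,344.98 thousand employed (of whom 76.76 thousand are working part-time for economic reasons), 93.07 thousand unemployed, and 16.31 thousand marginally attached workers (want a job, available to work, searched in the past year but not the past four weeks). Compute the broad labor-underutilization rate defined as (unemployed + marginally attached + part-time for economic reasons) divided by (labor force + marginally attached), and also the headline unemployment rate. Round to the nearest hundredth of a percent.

Labor force = 2,344.98 + 93.07 = 2,438.05 thousand.
Numerator = 93.07 + 16.31 + 76.76 = 186.14 thousand.
Denominator = 2,438.05 + 16.31 = 2,454.36 thousand.
Broad rate = 186.14 / 2,454.36 = 7.58%.
Headline unemployment rate = 93.07 / 2,438.05 = 3.82%.

Broad underutilization rate ≈ 7.58%; headline unemployment rate ≈ 3.82%.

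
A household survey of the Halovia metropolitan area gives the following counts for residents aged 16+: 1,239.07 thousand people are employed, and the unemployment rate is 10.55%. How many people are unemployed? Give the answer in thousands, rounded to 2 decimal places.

Let U be the number unemployed. The labor force is E + U, and U/(E+U) = 0.1055.
So U = 0.1055 × 1,239.07 / (1 − 0.1055) = 130.7219 / 0.8945 ≈ 146.14 thousand.

About 146.14 thousand are unemployed.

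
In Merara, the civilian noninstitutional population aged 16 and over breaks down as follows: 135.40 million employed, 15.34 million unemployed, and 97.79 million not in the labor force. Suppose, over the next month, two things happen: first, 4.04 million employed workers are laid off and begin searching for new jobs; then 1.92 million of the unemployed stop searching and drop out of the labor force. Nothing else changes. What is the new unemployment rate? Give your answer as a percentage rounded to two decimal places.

Initially, labor force = 135.40 + 15.34 = 150.74 million, so u = 15.34/150.74 = 10.18%.
After the first change, employed falls and unemployed rises by 4.04; labor force unchanged → E = 131.36, U = 19.38, labor force = 150.74 million.
After the second change, unemployed and labor force both fall by 1.92 → E = 131.36, U = 17.46, labor force = 148.82 million.
New unemployment rate = 17.46 / 148.82 = 11.73%.

New unemployment rate ≈ 11.73%.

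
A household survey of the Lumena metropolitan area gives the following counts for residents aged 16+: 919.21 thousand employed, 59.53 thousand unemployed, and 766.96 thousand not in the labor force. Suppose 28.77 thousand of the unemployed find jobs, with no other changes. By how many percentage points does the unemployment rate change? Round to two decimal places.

The unemployment rate changes by −2.94 percentage points.

Initially, labor force = 919.21 + 59.53 = 978.74 thousand, so u = 59.53/978.74 = 6.08%.
After the change, unemployed falls and employed rises by 28.77; labor force unchanged → E = 947.98, U = 30.76, labor force = 978.74 thousand.
New unemployment rate = 30.76 / 978.74 = 3.14%.
Change = 3.14% − 6.08% = −2.94 percentage points.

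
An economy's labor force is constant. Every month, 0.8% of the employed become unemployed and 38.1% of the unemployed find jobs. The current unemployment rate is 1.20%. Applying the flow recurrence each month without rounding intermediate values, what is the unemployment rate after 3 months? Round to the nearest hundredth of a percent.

With a fixed labor force, u_{t+1} = u_t + s·(1−u_t) − f·u_t = u_t·(1−s−f) + s.
Here 1−s−f = 0.611 and s = 0.008.
u_1 = 0.012000 × 0.611 + 0.008 = 0.015332.
u_2 = 0.015332 × 0.611 + 0.008 = 0.017368.
u_3 = 0.017368 × 0.611 + 0.008 = 0.018612.

Unemployment rate after three months ≈ 1.86%.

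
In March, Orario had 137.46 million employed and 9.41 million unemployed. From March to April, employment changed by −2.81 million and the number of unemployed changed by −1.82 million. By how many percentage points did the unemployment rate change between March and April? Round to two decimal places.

March: labor force = 137.46 + 9.41 = 146.87; u = 9.41/146.87 = 6.41%.
April: labor force = 134.65 + 7.59 = 142.24; u = 7.59/142.24 = 5.34%.
Change = 5.34% − 6.41% = −1.07 pp.

The unemployment rate changed by −1.07 percentage points.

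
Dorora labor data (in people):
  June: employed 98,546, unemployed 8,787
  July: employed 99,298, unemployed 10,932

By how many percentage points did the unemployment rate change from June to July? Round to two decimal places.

June: labor force = 98,546 + 8,787 = 107,333; u = 8,787/107,333 = 8.19%.
July: labor force = 99,298 + 10,932 = 110,230; u = 10,932/110,230 = 9.92%.
Change = 9.92% − 8.19% = +1.73 pp.

The unemployment rate changed by +1.73 percentage points.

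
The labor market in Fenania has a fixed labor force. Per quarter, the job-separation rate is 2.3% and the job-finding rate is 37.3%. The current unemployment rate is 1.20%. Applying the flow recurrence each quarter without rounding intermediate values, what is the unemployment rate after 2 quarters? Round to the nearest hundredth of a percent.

With a fixed labor force, u_{t+1} = u_t + s·(1−u_t) − f·u_t = u_t·(1−s−f) + s.
Here 1−s−f = 0.604 and s = 0.023.
u_1 = 0.012000 × 0.604 + 0.023 = 0.030248.
u_2 = 0.030248 × 0.604 + 0.023 = 0.041270.

Unemployment rate after two quarters ≈ 4.13%.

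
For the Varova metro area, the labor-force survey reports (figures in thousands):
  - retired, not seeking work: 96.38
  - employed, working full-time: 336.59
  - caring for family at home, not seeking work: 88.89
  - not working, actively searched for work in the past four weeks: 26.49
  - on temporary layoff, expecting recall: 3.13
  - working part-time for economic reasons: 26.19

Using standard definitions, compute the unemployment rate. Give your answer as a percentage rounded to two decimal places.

Employed = 336.59 + 26.19 = 362.78 thousand (anyone who worked, including part-time for economic reasons, counts as employed).
Unemployed = 26.49 + 3.13 = 29.62 thousand (jobless and actively searching, or on temporary layoff).
Labor force = 362.78 + 29.62 = 392.40 thousand.
Unemployment rate = 29.62 / 392.40 = 7.55%.

Unemployment rate ≈ 7.55%.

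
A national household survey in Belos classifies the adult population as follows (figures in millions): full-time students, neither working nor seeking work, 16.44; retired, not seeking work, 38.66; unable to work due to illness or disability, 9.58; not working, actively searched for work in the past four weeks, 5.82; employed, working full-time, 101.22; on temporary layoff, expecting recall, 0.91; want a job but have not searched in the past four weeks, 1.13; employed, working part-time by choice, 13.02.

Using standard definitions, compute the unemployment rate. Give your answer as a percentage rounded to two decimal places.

Unemployment rate ≈ 5.56%.

Employed = 101.22 + 13.02 = 114.24 million.
Unemployed = 5.82 + 0.91 = 6.73 million (jobless and actively searching, or on temporary layoff).
Labor force = 114.24 + 6.73 = 120.97 million.
Unemployment rate = 6.73 / 120.97 = 5.56%.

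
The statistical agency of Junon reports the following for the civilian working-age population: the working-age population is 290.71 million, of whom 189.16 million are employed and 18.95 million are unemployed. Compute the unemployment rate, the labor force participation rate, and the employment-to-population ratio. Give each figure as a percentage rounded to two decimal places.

Unemployment rate ≈ 9.11%; labor force participation rate ≈ 71.59%; employment-population ratio ≈ 65.07%.

Labor force = employed + unemployed = 189.16 + 18.95 = 208.11 million.
Unemployment rate = 18.95 / 208.11 = 9.11%.
Labor force participation rate = 208.11 / 290.71 = 71.59%.
Employment-population ratio = 189.16 / 290.71 = 65.07%.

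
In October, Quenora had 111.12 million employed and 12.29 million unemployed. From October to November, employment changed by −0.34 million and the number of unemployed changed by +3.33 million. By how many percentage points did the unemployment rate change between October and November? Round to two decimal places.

The unemployment rate changed by +2.40 percentage points.

October: labor force = 111.12 + 12.29 = 123.41; u = 12.29/123.41 = 9.96%.
November: labor force = 110.78 + 15.62 = 126.40; u = 15.62/126.40 = 12.36%.
Change = 12.36% − 9.96% = +2.40 pp.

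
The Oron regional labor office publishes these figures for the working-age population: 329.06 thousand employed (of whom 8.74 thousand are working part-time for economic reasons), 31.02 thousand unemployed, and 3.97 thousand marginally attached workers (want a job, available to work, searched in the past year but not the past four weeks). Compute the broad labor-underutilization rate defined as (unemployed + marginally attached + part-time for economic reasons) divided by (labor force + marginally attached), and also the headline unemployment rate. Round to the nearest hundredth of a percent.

Broad underutilization rate ≈ 12.01%; headline unemployment rate ≈ 8.61%.

Labor force = 329.06 + 31.02 = 360.08 thousand.
Numerator = 31.02 + 3.97 + 8.74 = 43.73 thousand.
Denominator = 360.08 + 3.97 = 364.05 thousand.
Broad rate = 43.73 / 364.05 = 12.01%.
Headline unemployment rate = 31.02 / 360.08 = 8.61%.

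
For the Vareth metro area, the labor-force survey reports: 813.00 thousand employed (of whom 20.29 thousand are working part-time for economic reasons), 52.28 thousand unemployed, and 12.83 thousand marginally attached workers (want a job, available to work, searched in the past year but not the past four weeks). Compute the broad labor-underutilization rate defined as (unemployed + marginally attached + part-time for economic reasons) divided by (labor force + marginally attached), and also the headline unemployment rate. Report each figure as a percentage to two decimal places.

Broad underutilization rate ≈ 9.73%; headline unemployment rate ≈ 6.04%.

Labor force = 813.00 + 52.28 = 865.28 thousand.
Numerator = 52.28 + 12.83 + 20.29 = 85.40 thousand.
Denominator = 865.28 + 12.83 = 878.11 thousand.
Broad rate = 85.40 / 878.11 = 9.73%.
Headline unemployment rate = 52.28 / 865.28 = 6.04%.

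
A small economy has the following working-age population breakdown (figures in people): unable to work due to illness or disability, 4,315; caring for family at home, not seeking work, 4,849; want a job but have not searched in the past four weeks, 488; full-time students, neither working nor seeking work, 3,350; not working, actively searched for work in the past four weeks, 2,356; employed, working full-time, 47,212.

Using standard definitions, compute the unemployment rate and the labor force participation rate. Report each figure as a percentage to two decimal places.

Employed = 47,212.
Unemployed = 2,356.
Labor force = 47,212 + 2,356 = 49,568.
Not in labor force = 4,315 + 4,849 + 488 + 3,350 = 13,002 (those not working and not actively searching are outside the labor force — including those who want a job but have given up searching).
Civilian working-age population = 49,568 + 13,002 = 62,570.
Unemployment rate = 2,356 / 49,568 = 4.75%.
Labor force participation rate = 49,568 / 62,570 = 79.22%.

Unemployment rate ≈ 4.75%; labor force participation rate ≈ 79.22%.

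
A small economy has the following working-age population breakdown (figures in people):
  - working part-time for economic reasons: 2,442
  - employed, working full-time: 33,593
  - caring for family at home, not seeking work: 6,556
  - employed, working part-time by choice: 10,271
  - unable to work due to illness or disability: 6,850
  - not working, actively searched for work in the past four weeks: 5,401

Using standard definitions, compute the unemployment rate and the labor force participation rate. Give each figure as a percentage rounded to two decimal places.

Unemployment rate ≈ 10.45%; labor force participation rate ≈ 79.41%.

Employed = 2,442 + 33,593 + 10,271 = 46,306 (anyone who worked, including part-time for economic reasons, counts as employed).
Unemployed = 5,401.
Labor force = 46,306 + 5,401 = 51,707.
Not in labor force = 6,556 + 6,850 = 13,406 (those not working and not actively searching are outside the labor force).
Civilian working-age population = 51,707 + 13,406 = 65,113.
Unemployment rate = 5,401 / 51,707 = 10.45%.
Labor force participation rate = 51,707 / 65,113 = 79.41%.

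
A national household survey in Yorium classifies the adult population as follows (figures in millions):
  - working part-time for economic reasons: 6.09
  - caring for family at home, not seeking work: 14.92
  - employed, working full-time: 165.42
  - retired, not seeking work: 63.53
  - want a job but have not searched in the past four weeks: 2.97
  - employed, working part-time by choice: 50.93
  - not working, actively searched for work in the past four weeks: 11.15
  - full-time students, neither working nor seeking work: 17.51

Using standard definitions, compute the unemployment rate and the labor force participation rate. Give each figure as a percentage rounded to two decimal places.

Employed = 6.09 + 165.42 + 50.93 = 222.44 million (anyone who worked, including part-time for economic reasons, counts as employed).
Unemployed = 11.15 million.
Labor force = 222.44 + 11.15 = 233.59 million.
Not in labor force = 14.92 + 63.53 + 2.97 + 17.51 = 98.93 million (those not working and not actively searching are outside the labor force — including those who want a job but have given up searching).
Civilian working-age population = 233.59 + 98.93 = 332.52 million.
Unemployment rate = 11.15 / 233.59 = 4.77%.
Labor force participation rate = 233.59 / 332.52 = 70.25%.

Unemployment rate ≈ 4.77%; labor force participation rate ≈ 70.25%.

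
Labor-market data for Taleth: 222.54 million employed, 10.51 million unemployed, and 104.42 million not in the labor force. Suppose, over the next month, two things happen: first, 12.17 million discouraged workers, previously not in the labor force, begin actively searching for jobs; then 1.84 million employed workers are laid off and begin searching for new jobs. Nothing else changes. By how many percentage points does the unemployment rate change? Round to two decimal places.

Initially, labor force = 222.54 + 10.51 = 233.05 million, so u = 10.51/233.05 = 4.51%.
After the first change, unemployed and labor force both rise by 12.17 → E = 222.54, U = 22.68, labor force = 245.22 million.
After the second change, employed falls and unemployed rises by 1.84; labor force unchanged → E = 220.70, U = 24.52, labor force = 245.22 million.
New unemployment rate = 24.52 / 245.22 = 10.00%.
Change = 10.00% − 4.51% = +5.49 percentage points.

The unemployment rate changes by +5.49 percentage points.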